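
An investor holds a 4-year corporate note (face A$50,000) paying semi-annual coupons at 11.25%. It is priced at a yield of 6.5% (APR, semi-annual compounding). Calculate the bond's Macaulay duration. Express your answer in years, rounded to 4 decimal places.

3.3849 years

Periodic yield y = 0.0325. Discount each cash flow and weight by its period:
  t   CF        PV=CF/(1+0.0325)^t    t·PV
  1     2,812.50     2,723.9709     2,723.9709
  2     2,812.50     2,638.2285     5,276.4570
  3     2,812.50     2,555.1850     7,665.5550
  4     2,812.50     2,474.7555     9,899.0218
  5     2,812.50     2,396.8576    11,984.2879
  6     2,812.50     2,321.4117    13,928.4702
  7     2,812.50     2,248.3406    15,738.3844
  8    52,812.50    40,889.9184   327,119.3470
  Σ                 58,248.6682   394,335.4944
Price P = Σ PV = 58,248.6682.
Macaulay duration = Σ(t·PV) / P = 394,335.4944 / 58,248.6682 = 6.76986 half-year periods.
In years: 6.76986 / 2 = 3.38493 years.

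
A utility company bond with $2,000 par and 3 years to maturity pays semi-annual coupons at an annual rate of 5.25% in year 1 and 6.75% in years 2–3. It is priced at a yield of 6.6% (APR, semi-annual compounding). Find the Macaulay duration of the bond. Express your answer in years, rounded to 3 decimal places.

2.795 years

Periodic yield y = 0.033. Discount each cash flow and weight by its period:
  t   CF        PV=CF/(1+0.033)^t    t·PV
  1        52.50        50.8228        50.8228
  2        52.50        49.1993        98.3985
  3        67.50        61.2354       183.7063
  4        67.50        59.2792       237.1169
  5        67.50        57.3855       286.9275
  6     2,067.50     1,701.5456    10,209.2735
  Σ                  1,979.4679    11,066.2456
Price P = Σ PV = 1,979.4679.
Macaulay duration = Σ(t·PV) / P = 11,066.2456 / 1,979.4679 = 5.59052 half-year periods.
In years: 5.59052 / 2 = 2.79526 years.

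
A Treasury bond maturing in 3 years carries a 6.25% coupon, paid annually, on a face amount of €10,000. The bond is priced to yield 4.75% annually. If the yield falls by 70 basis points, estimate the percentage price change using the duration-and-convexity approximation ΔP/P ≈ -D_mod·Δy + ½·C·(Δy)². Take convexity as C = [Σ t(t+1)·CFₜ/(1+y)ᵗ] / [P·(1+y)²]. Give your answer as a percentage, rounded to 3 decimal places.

With y = 0.0475:
  t   CF        PV=CF/(1+0.0475)^t    t·PV        t(t+1)·PV
  1       625.00       596.6587       596.6587       1,193.3174
  2       625.00       569.6026     1,139.2052       3,417.6155
  3    10,625.00     9,244.1470    27,732.4411     110,929.7642
  Σ                 10,410.4083    29,468.3049     115,540.6972
P = 10,410.4083; D_Mac = 2.83066 yrs; D_mod = 2.70230 yrs; C = 10.11484.
Duration effect: -2.70230 × (-0.007) = +0.018916
Convexity effect: 0.5 × 10.11484 × (-0.007)² = +0.0002478
ΔP/P ≈ +0.018916 + 0.0002478 = +0.019164 = +1.9164%.

+1.916%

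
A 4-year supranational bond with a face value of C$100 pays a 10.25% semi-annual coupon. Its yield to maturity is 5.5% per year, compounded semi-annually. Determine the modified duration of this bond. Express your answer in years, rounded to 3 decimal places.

Periodic yield y = 0.0275. First find Macaulay duration:
  t   CF        PV=CF/(1+0.0275)^t    t·PV
  1        5.125         4.9878         4.9878
  2        5.125         4.8543         9.7087
  3        5.125         4.7244        14.1733
  4        5.125         4.5980        18.3919
  5        5.125         4.4749        22.3746
  6        5.125         4.3551        26.1309
  7        5.125         4.2386        29.6701
  8      105.125        84.6158       676.9262
  Σ                    116.8490       802.3635
P = 116.8490; Macaulay duration = 802.3635 / 116.8490 = 6.86667 half-year periods = 3.43333 years.
Modified duration = D_Mac / (1 + y) = 3.43333 / 1.0275 = 3.34145 years.

3.341 years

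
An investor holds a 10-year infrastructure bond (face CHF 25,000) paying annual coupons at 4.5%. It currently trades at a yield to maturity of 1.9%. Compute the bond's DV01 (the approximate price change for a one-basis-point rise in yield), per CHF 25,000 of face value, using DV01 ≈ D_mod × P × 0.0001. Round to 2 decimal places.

Periodic yield y = 0.019.
  t   CF        PV=CF/(1+0.019)^t    t·PV
  1     1,125.00     1,104.0236     1,104.0236
  2     1,125.00     1,083.4382     2,166.8765
  3     1,125.00     1,063.2367     3,189.7102
  4     1,125.00     1,043.4119     4,173.6476
  5     1,125.00     1,023.9567     5,119.7836
  6     1,125.00     1,004.8643     6,029.1858
  7     1,125.00       986.1279     6,902.8951
  8     1,125.00       967.7408     7,741.9264
  9     1,125.00       949.6966     8,547.2691
  10   26,125.00    21,642.8505   216,428.5048
  Σ                 30,869.3471   261,403.8226
P = 30,869.3471; D_Mac = 8.46807 yrs; D_mod = 8.31018 yrs.
DV01 ≈ 8.31018 × 30,869.3471 × 0.0001 = 25.652976.

CHF 25.65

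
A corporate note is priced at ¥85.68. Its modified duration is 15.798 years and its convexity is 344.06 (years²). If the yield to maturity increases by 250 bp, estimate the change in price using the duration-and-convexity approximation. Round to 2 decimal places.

-¥24.63

Duration effect: -D_mod·Δy = -15.798 × (+0.025) = -0.394950
Convexity effect: ½·C·(Δy)² = 0.5 × 344.06 × (0.025)² = +0.10751875
ΔP/P ≈ -0.394950 + 0.10751875 = -0.28743125
ΔP ≈ 85.68 × (-0.28743125) = -24.6271095.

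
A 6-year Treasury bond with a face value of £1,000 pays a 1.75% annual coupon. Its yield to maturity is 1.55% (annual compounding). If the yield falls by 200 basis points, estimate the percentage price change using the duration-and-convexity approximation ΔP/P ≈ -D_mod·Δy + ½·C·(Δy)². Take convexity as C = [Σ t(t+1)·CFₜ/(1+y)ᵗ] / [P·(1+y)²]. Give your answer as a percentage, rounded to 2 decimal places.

+12.09%

With y = 0.0155:
  t   CF        PV=CF/(1+0.0155)^t    t·PV        t(t+1)·PV
  1        17.50        17.2329        17.2329          34.4658
  2        17.50        16.9699        33.9397         101.8191
  3        17.50        16.7108        50.1325         200.5301
  4        17.50        16.4558        65.8231         329.1155
  5        17.50        16.2046        81.0230         486.1381
  6     1,017.50       927.8010     5,566.8062      38,967.6434
  Σ                  1,011.3750     5,814.9574      40,119.7120
P = 1,011.3750; D_Mac = 5.74956 yrs; D_mod = 5.66180 yrs; C = 38.46677.
Duration effect: -5.66180 × (-0.02) = +0.113236
Convexity effect: 0.5 × 38.46677 × (-0.02)² = +0.0076934
ΔP/P ≈ +0.113236 + 0.0076934 = +0.120929 = +12.0929%.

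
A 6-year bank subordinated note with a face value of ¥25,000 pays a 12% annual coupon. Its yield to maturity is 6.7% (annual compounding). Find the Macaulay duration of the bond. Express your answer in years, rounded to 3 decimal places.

4.763 years

Periodic yield y = 0.067. Discount each cash flow and weight by its year:
  t   CF        PV=CF/(1+0.067)^t    t·PV
  1     3,000.00     2,811.6214     2,811.6214
  2     3,000.00     2,635.0716     5,270.1431
  3     3,000.00     2,469.6078     7,408.8235
  4     3,000.00     2,314.5341     9,258.1363
  5     3,000.00     2,169.1978    10,845.9891
  6    28,000.00    18,974.5513   113,847.3078
  Σ                 31,374.5840   149,442.0212
Price P = Σ PV = 31,374.5840.
Macaulay duration = Σ(t·PV) / P = 149,442.0212 / 31,374.5840 = 4.76316 years.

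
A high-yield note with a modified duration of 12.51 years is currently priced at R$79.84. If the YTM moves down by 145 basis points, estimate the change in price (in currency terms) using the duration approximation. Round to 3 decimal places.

+R$14.483

Duration approximation: ΔP/P ≈ -D_mod · Δy = -12.51 × (-0.0145) = +0.181395.
ΔP ≈ 79.84 × (+0.181395) = +14.4825768.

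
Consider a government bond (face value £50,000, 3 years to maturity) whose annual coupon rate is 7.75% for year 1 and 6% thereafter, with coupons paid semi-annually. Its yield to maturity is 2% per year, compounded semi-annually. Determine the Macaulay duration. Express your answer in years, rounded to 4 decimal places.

2.7717 years

Periodic yield y = 0.01. Discount each cash flow and weight by its period:
  t   CF        PV=CF/(1+0.01)^t    t·PV
  1     1,937.50     1,918.3168     1,918.3168
  2     1,937.50     1,899.3236     3,798.6472
  3     1,500.00     1,455.8852     4,367.6557
  4     1,500.00     1,441.4705     5,765.8821
  5     1,500.00     1,427.1985     7,135.9927
  6    51,500.00    48,515.3296   291,091.9777
  Σ                 56,657.5243   314,078.4721
Price P = Σ PV = 56,657.5243.
Macaulay duration = Σ(t·PV) / P = 314,078.4721 / 56,657.5243 = 5.54346 half-year periods.
In years: 5.54346 / 2 = 2.77173 years.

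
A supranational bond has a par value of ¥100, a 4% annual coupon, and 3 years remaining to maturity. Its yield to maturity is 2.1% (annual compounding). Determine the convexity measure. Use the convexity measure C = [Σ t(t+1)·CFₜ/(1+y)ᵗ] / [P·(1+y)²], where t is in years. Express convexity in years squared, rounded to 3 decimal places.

With y = 0.021:
  t   CF        PV=CF/(1+0.021)^t    t·PV        t(t+1)·PV
  1         4.00         3.9177         3.9177           7.8355
  2         4.00         3.8371         7.6743          23.0229
  3       104.00        97.7138       293.1415       1,172.5662
  Σ                    105.4687       304.7336       1,203.4245
P = 105.4687.
Convexity = Σ t(t+1)·PV / [P·(1+y)²] = 1,203.4245 / (105.4687 × 1.042441) = 10.94570.

10.946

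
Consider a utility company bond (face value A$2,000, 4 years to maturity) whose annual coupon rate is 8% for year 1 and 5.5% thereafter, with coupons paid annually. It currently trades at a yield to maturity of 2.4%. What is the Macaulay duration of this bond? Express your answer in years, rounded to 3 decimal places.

3.658 years

Periodic yield y = 0.024. Discount each cash flow and weight by its year:
  t   CF        PV=CF/(1+0.024)^t    t·PV
  1       160.00       156.2500       156.2500
  2       110.00       104.9042       209.8083
  3       110.00       102.4455       307.3364
  4     2,110.00     1,919.0338     7,676.1353
  Σ                  2,282.6335     8,349.5301
Price P = Σ PV = 2,282.6335.
Macaulay duration = Σ(t·PV) / P = 8,349.5301 / 2,282.6335 = 3.65785 years.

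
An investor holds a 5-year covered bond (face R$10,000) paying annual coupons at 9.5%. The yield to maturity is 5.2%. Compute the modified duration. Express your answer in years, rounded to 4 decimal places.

4.0635 years

Periodic yield y = 0.052. First find Macaulay duration:
  t   CF        PV=CF/(1+0.052)^t    t·PV
  1       950.00       903.0418       903.0418
  2       950.00       858.4048     1,716.8096
  3       950.00       815.9741     2,447.9224
  4       950.00       775.6408     3,102.5632
  5    10,950.00     8,498.3658    42,491.8289
  Σ                 11,851.4273    50,662.1659
P = 11,851.4273; Macaulay duration = 50,662.1659 / 11,851.4273 = 4.27477 years.
Modified duration = D_Mac / (1 + y) = 4.27477 / 1.052 = 4.06347 years.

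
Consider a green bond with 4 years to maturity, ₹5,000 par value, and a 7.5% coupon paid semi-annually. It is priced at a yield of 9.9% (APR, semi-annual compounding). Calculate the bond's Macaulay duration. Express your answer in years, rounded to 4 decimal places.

Periodic yield y = 0.0495. Discount each cash flow and weight by its period:
  t   CF        PV=CF/(1+0.0495)^t    t·PV
  1       187.50       178.6565       178.6565
  2       187.50       170.2301       340.4602
  3       187.50       162.2012       486.6035
  4       187.50       154.5509       618.2035
  5       187.50       147.2614       736.3072
  6       187.50       140.3158       841.8949
  7       187.50       133.6978       935.8844
  8     5,187.50     3,524.5085    28,196.0683
  Σ                  4,611.4222    32,334.0785
Price P = Σ PV = 4,611.4222.
Macaulay duration = Σ(t·PV) / P = 32,334.0785 / 4,611.4222 = 7.01174 half-year periods.
In years: 7.01174 / 2 = 3.50587 years.

3.5059 years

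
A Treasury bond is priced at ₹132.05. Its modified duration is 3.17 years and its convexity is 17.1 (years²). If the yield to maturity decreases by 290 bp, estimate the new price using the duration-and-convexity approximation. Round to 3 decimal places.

Duration effect: -D_mod·Δy = -3.17 × (-0.029) = +0.091930
Convexity effect: ½·C·(Δy)² = 0.5 × 17.1 × (-0.029)² = +0.00719055
ΔP/P ≈ +0.091930 + 0.00719055 = +0.09912055
New price ≈ 132.05 × (1 + 0.09912055) = 145.1388686275.

₹145.139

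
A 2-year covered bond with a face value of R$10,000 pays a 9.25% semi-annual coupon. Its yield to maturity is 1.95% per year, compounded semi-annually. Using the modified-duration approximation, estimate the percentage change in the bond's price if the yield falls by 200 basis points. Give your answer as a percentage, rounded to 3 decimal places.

+3.725%

Periodic yield y = 0.00975. Modified duration first:
  t   CF        PV=CF/(1+0.00975)^t    t·PV
  1       462.50       458.0342       458.0342
  2       462.50       453.6115       907.2229
  3       462.50       449.2314     1,347.6943
  4    10,462.50    10,064.2177    40,256.8709
  Σ                 11,425.0948    42,969.8223
P = 11,425.0948; D_Mac = 3.76100 half-year periods = 1.88050 yrs; D_mod = 1.88050/(1+0.00975) = 1.86234 yrs.
ΔP/P ≈ -D_mod · Δy = -1.86234 × (-0.02) = +0.037247 = +3.7247%.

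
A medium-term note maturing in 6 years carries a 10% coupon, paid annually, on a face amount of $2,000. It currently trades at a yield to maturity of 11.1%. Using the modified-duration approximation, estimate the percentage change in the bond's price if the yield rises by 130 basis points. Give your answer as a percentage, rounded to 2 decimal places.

-5.57%

Periodic yield y = 0.111. Modified duration first:
  t   CF        PV=CF/(1+0.111)^t    t·PV
  1       200.00       180.0180       180.0180
  2       200.00       162.0324       324.0648
  3       200.00       145.8437       437.5312
  4       200.00       131.2725       525.0900
  5       200.00       118.1571       590.7853
  6     2,200.00     1,169.8719     7,019.2317
  Σ                  1,907.1957     9,076.7211
P = 1,907.1957; D_Mac = 4.75920 yrs; D_mod = 4.75920/(1+0.111) = 4.28371 yrs.
ΔP/P ≈ -D_mod · Δy = -4.28371 × (+0.013) = -0.055688 = -5.5688%.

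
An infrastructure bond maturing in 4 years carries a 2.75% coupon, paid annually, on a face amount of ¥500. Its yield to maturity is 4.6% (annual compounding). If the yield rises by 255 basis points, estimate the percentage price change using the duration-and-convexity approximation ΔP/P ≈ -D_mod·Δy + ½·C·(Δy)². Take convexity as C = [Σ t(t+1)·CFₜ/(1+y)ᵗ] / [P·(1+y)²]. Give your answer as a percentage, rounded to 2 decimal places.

With y = 0.046:
  t   CF        PV=CF/(1+0.046)^t    t·PV        t(t+1)·PV
  1        13.75        13.1453        13.1453          26.2906
  2        13.75        12.5672        25.1344          75.4033
  3        13.75        12.0146        36.0437         144.1746
  4       513.75       429.1658     1,716.6632       8,583.3158
  Σ                    466.8929     1,790.9866       8,829.1844
P = 466.8929; D_Mac = 3.83597 yrs; D_mod = 3.66727 yrs; C = 17.28383.
Duration effect: -3.66727 × (+0.0255) = -0.093515
Convexity effect: 0.5 × 17.28383 × (0.0255)² = +0.0056194
ΔP/P ≈ -0.093515 + 0.0056194 = -0.087896 = -8.7896%.

-8.79%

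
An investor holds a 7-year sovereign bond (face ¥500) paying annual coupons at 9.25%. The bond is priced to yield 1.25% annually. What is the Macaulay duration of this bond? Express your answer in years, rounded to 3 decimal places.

Periodic yield y = 0.0125. Discount each cash flow and weight by its year:
  t   CF        PV=CF/(1+0.0125)^t    t·PV
  1        46.25        45.6790        45.6790
  2        46.25        45.1151        90.2301
  3        46.25        44.5581       133.6743
  4        46.25        44.0080       176.0320
  5        46.25        43.4647       217.3234
  6        46.25        42.9281       257.5685
  7       546.25       500.7561     3,505.2925
  Σ                    766.5090     4,425.7999
Price P = Σ PV = 766.5090.
Macaulay duration = Σ(t·PV) / P = 4,425.7999 / 766.5090 = 5.77397 years.

5.774 years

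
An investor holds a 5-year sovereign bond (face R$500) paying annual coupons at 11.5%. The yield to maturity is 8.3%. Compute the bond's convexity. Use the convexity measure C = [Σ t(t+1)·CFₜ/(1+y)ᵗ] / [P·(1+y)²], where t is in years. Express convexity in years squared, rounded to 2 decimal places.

19.68

With y = 0.083:
  t   CF        PV=CF/(1+0.083)^t    t·PV        t(t+1)·PV
  1        57.50        53.0933        53.0933         106.1865
  2        57.50        49.0242        98.0485         294.1455
  3        57.50        45.2671       135.8012         543.2050
  4        57.50        41.7979       167.1914         835.9571
  5       557.50       374.1990     1,870.9949      11,225.9691
  Σ                    563.3814     2,325.1293      13,005.4632
P = 563.3814.
Convexity = Σ t(t+1)·PV / [P·(1+y)²] = 13,005.4632 / (563.3814 × 1.172889) = 19.68187.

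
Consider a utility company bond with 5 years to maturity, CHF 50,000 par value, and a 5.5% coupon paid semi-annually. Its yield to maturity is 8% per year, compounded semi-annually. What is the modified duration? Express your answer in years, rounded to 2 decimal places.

4.23 years

Periodic yield y = 0.04. First find Macaulay duration:
  t   CF        PV=CF/(1+0.04)^t    t·PV
  1     1,375.00     1,322.1154     1,322.1154
  2     1,375.00     1,271.2648     2,542.5296
  3     1,375.00     1,222.3700     3,667.1100
  4     1,375.00     1,175.3558     4,701.4231
  5     1,375.00     1,130.1498     5,650.7489
  6     1,375.00     1,086.6825     6,520.0948
  7     1,375.00     1,044.8870     7,314.2090
  8     1,375.00     1,004.6990     8,037.5923
  9     1,375.00       966.0568     8,694.5109
  10   51,375.00    34,707.1092   347,071.0917
  Σ                 44,930.6901   395,521.4255
P = 44,930.6901; Macaulay duration = 395,521.4255 / 44,930.6901 = 8.80292 half-year periods = 4.40146 years.
Modified duration = D_Mac / (1 + y) = 4.40146 / 1.04 = 4.23217 years.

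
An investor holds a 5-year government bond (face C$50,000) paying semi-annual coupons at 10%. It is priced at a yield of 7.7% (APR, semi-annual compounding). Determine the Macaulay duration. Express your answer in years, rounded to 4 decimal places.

Periodic yield y = 0.0385. Discount each cash flow and weight by its period:
  t   CF        PV=CF/(1+0.0385)^t    t·PV
  1     2,500.00     2,407.3182     2,407.3182
  2     2,500.00     2,318.0725     4,636.1449
  3     2,500.00     2,232.1353     6,696.4058
  4     2,500.00     2,149.3840     8,597.5359
  5     2,500.00     2,069.7005    10,348.5025
  6     2,500.00     1,992.9711    11,957.8267
  7     2,500.00     1,919.0863    13,433.6040
  8     2,500.00     1,847.9406    14,783.5246
  9     2,500.00     1,779.4324    16,014.8919
  10   52,500.00    35,982.7453   359,827.4530
  Σ                 54,698.7861   448,703.2074
Price P = Σ PV = 54,698.7861.
Macaulay duration = Σ(t·PV) / P = 448,703.2074 / 54,698.7861 = 8.20317 half-year periods.
In years: 8.20317 / 2 = 4.10158 years.

4.1016 years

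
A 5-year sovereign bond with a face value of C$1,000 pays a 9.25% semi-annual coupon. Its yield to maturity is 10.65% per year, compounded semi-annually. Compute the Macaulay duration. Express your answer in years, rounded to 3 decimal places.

Periodic yield y = 0.05325. Discount each cash flow and weight by its period:
  t   CF        PV=CF/(1+0.05325)^t    t·PV
  1        46.25        43.9117        43.9117
  2        46.25        41.6916        83.3832
  3        46.25        39.5838       118.7514
  4        46.25        37.5825       150.3301
  5        46.25        35.6824       178.4121
  6        46.25        33.8784       203.2704
  7        46.25        32.1656       225.1591
  8        46.25        30.5394       244.3149
  9        46.25        28.9954       260.9583
  10    1,046.25       622.7601     6,227.6012
  Σ                    946.7909     7,736.0924
Price P = Σ PV = 946.7909.
Macaulay duration = Σ(t·PV) / P = 7,736.0924 / 946.7909 = 8.17086 half-year periods.
In years: 8.17086 / 2 = 4.08543 years.

4.085 years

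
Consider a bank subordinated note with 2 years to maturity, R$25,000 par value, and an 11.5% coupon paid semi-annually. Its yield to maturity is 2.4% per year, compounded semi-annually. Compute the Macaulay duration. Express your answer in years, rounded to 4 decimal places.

Periodic yield y = 0.012. Discount each cash flow and weight by its period:
  t   CF        PV=CF/(1+0.012)^t    t·PV
  1     1,437.50     1,420.4545     1,420.4545
  2     1,437.50     1,403.6112     2,807.2224
  3     1,437.50     1,386.9676     4,160.9028
  4    26,437.50    25,205.6751   100,822.7006
  Σ                 29,416.7085   109,211.2803
Price P = Σ PV = 29,416.7085.
Macaulay duration = Σ(t·PV) / P = 109,211.2803 / 29,416.7085 = 3.71256 half-year periods.
In years: 3.71256 / 2 = 1.85628 years.

1.8563 years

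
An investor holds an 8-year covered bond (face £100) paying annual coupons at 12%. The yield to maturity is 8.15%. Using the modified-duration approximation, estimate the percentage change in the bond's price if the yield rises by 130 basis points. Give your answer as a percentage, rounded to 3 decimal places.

-6.976%

Periodic yield y = 0.0815. Modified duration first:
  t   CF        PV=CF/(1+0.0815)^t    t·PV
  1        12.00        11.0957        11.0957
  2        12.00        10.2595        20.5191
  3        12.00         9.4864        28.4592
  4        12.00         8.7715        35.0861
  5        12.00         8.1105        40.5526
  6        12.00         7.4993        44.9959
  7        12.00         6.9342        48.5393
  8       112.00        59.8420       478.7357
  Σ                    121.9992       707.9837
P = 121.9992; D_Mac = 5.80318 yrs; D_mod = 5.80318/(1+0.0815) = 5.36587 yrs.
ΔP/P ≈ -D_mod · Δy = -5.36587 × (+0.013) = -0.069756 = -6.9756%.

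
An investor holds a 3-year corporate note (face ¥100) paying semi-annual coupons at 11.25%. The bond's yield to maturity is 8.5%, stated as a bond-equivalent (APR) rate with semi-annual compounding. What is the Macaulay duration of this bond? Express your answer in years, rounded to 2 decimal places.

Periodic yield y = 0.0425. Discount each cash flow and weight by its period:
  t   CF        PV=CF/(1+0.0425)^t    t·PV
  1        5.625         5.3957         5.3957
  2        5.625         5.1757        10.3514
  3        5.625         4.9647        14.8941
  4        5.625         4.7623        19.0493
  5        5.625         4.5682        22.8408
  6      105.625        82.2830       493.6983
  Σ                    107.1496       566.2296
Price P = Σ PV = 107.1496.
Macaulay duration = Σ(t·PV) / P = 566.2296 / 107.1496 = 5.28448 half-year periods.
In years: 5.28448 / 2 = 2.64224 years.

2.64 years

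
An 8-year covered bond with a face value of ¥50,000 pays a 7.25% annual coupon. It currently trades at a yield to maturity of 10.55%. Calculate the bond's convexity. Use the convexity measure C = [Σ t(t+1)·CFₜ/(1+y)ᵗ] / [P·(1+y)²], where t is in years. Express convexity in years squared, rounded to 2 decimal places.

With y = 0.1055:
  t   CF        PV=CF/(1+0.1055)^t    t·PV        t(t+1)·PV
  1     3,625.00     3,279.0592     3,279.0592       6,558.1185
  2     3,625.00     2,966.1323     5,932.2646      17,796.7938
  3     3,625.00     2,683.0686     8,049.2057      32,196.8227
  4     3,625.00     2,427.0181     9,708.0726      48,540.3629
  5     3,625.00     2,195.4031    10,977.0156      65,862.0935
  6     3,625.00     1,985.8916    11,915.3493      83,407.4454
  7     3,625.00     1,796.3741    12,574.6186     100,596.9491
  8    53,625.00    24,037.9446   192,303.5568   1,730,732.0110
  Σ                 41,370.8916   254,739.1424   2,085,690.5968
P = 41,370.8916.
Convexity = Σ t(t+1)·PV / [P·(1+y)²] = 2,085,690.5968 / (41,370.8916 × 1.222130) = 41.25129.

41.25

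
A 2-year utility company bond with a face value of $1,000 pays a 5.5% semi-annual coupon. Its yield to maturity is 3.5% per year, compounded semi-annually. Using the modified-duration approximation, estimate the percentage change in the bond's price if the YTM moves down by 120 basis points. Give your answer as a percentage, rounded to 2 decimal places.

+2.27%

Periodic yield y = 0.0175. Modified duration first:
  t   CF        PV=CF/(1+0.0175)^t    t·PV
  1        27.50        27.0270        27.0270
  2        27.50        26.5622        53.1244
  3        27.50        26.1053        78.3160
  4     1,027.50       958.6149     3,834.4595
  Σ                  1,038.3094     3,992.9269
P = 1,038.3094; D_Mac = 3.84560 half-year periods = 1.92280 yrs; D_mod = 1.92280/(1+0.0175) = 1.88973 yrs.
ΔP/P ≈ -D_mod · Δy = -1.88973 × (-0.012) = +0.022677 = +2.2677%.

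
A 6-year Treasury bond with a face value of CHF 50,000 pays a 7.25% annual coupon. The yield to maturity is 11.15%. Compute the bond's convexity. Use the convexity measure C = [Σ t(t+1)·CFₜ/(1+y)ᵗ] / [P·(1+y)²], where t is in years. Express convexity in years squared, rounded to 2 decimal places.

With y = 0.1115:
  t   CF        PV=CF/(1+0.1115)^t    t·PV        t(t+1)·PV
  1     3,625.00     3,261.3585     3,261.3585       6,522.7170
  2     3,625.00     2,934.1957     5,868.3914      17,605.1742
  3     3,625.00     2,639.8522     7,919.5566      31,678.2262
  4     3,625.00     2,375.0357     9,500.1428      47,500.7141
  5     3,625.00     2,136.7843    10,683.9213      64,103.5278
  6    53,625.00    28,438.7500   170,632.4998   1,194,427.4987
  Σ                 41,785.9763   207,865.8704   1,361,837.8581
P = 41,785.9763.
Convexity = Σ t(t+1)·PV / [P·(1+y)²] = 1,361,837.8581 / (41,785.9763 × 1.235432) = 26.38007.

26.38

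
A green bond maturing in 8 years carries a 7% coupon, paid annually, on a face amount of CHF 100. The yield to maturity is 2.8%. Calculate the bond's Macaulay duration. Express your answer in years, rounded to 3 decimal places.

6.608 years

Periodic yield y = 0.028. Discount each cash flow and weight by its year:
  t   CF        PV=CF/(1+0.028)^t    t·PV
  1         7.00         6.8093         6.8093
  2         7.00         6.6239        13.2477
  3         7.00         6.4435        19.3304
  4         7.00         6.2680        25.0718
  5         7.00         6.0972        30.4861
  6         7.00         5.9312        35.5869
  7         7.00         5.7696        40.3872
  8       107.00        85.7904       686.3235
  Σ                    129.7330       857.2430
Price P = Σ PV = 129.7330.
Macaulay duration = Σ(t·PV) / P = 857.2430 / 129.7330 = 6.60775 years.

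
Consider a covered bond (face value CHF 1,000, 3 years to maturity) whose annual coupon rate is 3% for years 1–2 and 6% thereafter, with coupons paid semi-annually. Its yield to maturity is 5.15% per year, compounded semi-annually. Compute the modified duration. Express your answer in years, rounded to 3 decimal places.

2.811 years

Periodic yield y = 0.02575. First find Macaulay duration:
  t   CF        PV=CF/(1+0.02575)^t    t·PV
  1        15.00        14.6234        14.6234
  2        15.00        14.2563        28.5127
  3        15.00        13.8985        41.6954
  4        15.00        13.5496        54.1982
  5        30.00        26.4188       132.0942
  6     1,030.00       884.2765     5,305.6588
  Σ                    967.0231     5,576.7828
P = 967.0231; Macaulay duration = 5,576.7828 / 967.0231 = 5.76696 half-year periods = 2.88348 years.
Modified duration = D_Mac / (1 + y) = 2.88348 / 1.02575 = 2.81109 years.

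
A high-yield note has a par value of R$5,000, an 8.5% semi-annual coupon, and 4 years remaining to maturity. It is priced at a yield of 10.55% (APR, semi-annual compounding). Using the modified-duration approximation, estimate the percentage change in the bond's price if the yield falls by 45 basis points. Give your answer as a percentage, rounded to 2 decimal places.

Periodic yield y = 0.05275. Modified duration first:
  t   CF        PV=CF/(1+0.05275)^t    t·PV
  1       212.50       201.8523       201.8523
  2       212.50       191.7381       383.4762
  3       212.50       182.1307       546.3921
  4       212.50       173.0047       692.0189
  5       212.50       164.3360       821.6799
  6       212.50       156.1016       936.6098
  7       212.50       148.2799     1,037.9591
  8     5,212.50     3,454.9683    27,639.7464
  Σ                  4,672.4116    32,259.7347
P = 4,672.4116; D_Mac = 6.90430 half-year periods = 3.45215 yrs; D_mod = 3.45215/(1+0.05275) = 3.27917 yrs.
ΔP/P ≈ -D_mod · Δy = -3.27917 × (-0.0045) = +0.014756 = +1.4756%.

+1.48%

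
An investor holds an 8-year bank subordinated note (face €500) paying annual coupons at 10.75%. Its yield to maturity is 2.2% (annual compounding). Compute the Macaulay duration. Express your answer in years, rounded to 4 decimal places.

Periodic yield y = 0.022. Discount each cash flow and weight by its year:
  t   CF        PV=CF/(1+0.022)^t    t·PV
  1        53.75        52.5930        52.5930
  2        53.75        51.4608       102.9216
  3        53.75        50.3530       151.0591
  4        53.75        49.2691       197.0765
  5        53.75        48.2085       241.0427
  6        53.75        47.1708       283.0247
  7        53.75        46.1554       323.0876
  8       553.75       465.2716     3,722.1730
  Σ                    810.4823     5,072.9783
Price P = Σ PV = 810.4823.
Macaulay duration = Σ(t·PV) / P = 5,072.9783 / 810.4823 = 6.25921 years.

6.2592 years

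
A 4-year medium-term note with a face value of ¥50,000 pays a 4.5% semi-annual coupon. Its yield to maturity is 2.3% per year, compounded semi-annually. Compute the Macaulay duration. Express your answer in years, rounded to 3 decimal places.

3.719 years

Periodic yield y = 0.0115. Discount each cash flow and weight by its period:
  t   CF        PV=CF/(1+0.0115)^t    t·PV
  1     1,125.00     1,112.2096     1,112.2096
  2     1,125.00     1,099.5646     2,199.1292
  3     1,125.00     1,087.0634     3,261.1901
  4     1,125.00     1,074.7043     4,298.8171
  5     1,125.00     1,062.4857     5,312.4284
  6     1,125.00     1,050.4060     6,302.4361
  7     1,125.00     1,038.4637     7,269.2458
  8    51,125.00    46,655.8627   373,246.9015
  Σ                 54,180.7599   403,002.3578
Price P = Σ PV = 54,180.7599.
Macaulay duration = Σ(t·PV) / P = 403,002.3578 / 54,180.7599 = 7.43811 half-year periods.
In years: 7.43811 / 2 = 3.71905 years.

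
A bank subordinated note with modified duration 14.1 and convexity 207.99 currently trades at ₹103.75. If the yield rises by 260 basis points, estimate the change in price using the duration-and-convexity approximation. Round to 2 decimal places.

-₹30.74

Duration effect: -D_mod·Δy = -14.1 × (+0.026) = -0.366600
Convexity effect: ½·C·(Δy)² = 0.5 × 207.99 × (0.026)² = +0.07030062
ΔP/P ≈ -0.366600 + 0.07030062 = -0.29629938
ΔP ≈ 103.75 × (-0.29629938) = -30.741060675.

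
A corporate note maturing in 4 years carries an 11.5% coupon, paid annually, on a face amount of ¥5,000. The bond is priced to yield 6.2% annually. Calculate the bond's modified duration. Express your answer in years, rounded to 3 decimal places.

Periodic yield y = 0.062. First find Macaulay duration:
  t   CF        PV=CF/(1+0.062)^t    t·PV
  1       575.00       541.4313       541.4313
  2       575.00       509.8223     1,019.6446
  3       575.00       480.0586     1,440.1759
  4     5,575.00     4,382.7511    17,531.0043
  Σ                  5,914.0633    20,532.2560
P = 5,914.0633; Macaulay duration = 20,532.2560 / 5,914.0633 = 3.47177 years.
Modified duration = D_Mac / (1 + y) = 3.47177 / 1.062 = 3.26908 years.

3.269 years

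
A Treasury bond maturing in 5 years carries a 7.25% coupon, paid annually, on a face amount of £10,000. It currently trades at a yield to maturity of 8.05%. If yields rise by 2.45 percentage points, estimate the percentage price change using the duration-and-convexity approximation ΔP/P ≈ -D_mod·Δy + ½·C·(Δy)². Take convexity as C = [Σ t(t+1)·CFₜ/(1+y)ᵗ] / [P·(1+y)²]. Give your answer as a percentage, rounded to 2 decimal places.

With y = 0.0805:
  t   CF        PV=CF/(1+0.0805)^t    t·PV        t(t+1)·PV
  1       725.00       670.9857       670.9857       1,341.9713
  2       725.00       620.9955     1,241.9910       3,725.9731
  3       725.00       574.7298     1,724.1893       6,896.7572
  4       725.00       531.9109     2,127.6438      10,638.2188
  5    10,725.00     7,282.3818    36,411.9090     218,471.4542
  Σ                  9,681.0037    42,176.7188     241,074.3746
P = 9,681.0037; D_Mac = 4.35665 yrs; D_mod = 4.03207 yrs; C = 21.32952.
Duration effect: -4.03207 × (+0.0245) = -0.098786
Convexity effect: 0.5 × 21.32952 × (0.0245)² = +0.0064015
ΔP/P ≈ -0.098786 + 0.0064015 = -0.092384 = -9.2384%.

-9.24%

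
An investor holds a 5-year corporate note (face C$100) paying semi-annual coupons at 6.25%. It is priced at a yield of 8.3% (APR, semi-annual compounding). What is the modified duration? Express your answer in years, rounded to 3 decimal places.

Periodic yield y = 0.0415. First find Macaulay duration:
  t   CF        PV=CF/(1+0.0415)^t    t·PV
  1        3.125         3.0005         3.0005
  2        3.125         2.8809         5.7618
  3        3.125         2.7661         8.2984
  4        3.125         2.6559        10.6236
  5        3.125         2.5501        12.7504
  6        3.125         2.4485        14.6908
  7        3.125         2.3509        16.4563
  8        3.125         2.2572        18.0578
  9        3.125         2.1673        19.5056
  10     103.125        68.6707       686.7066
  Σ                     91.7481       795.8519
P = 91.7481; Macaulay duration = 795.8519 / 91.7481 = 8.67432 half-year periods = 4.33716 years.
Modified duration = D_Mac / (1 + y) = 4.33716 / 1.0415 = 4.16434 years.

4.164 years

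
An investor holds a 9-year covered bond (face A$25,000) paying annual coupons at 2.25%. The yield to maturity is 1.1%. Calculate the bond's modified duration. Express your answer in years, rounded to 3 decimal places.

Periodic yield y = 0.011. First find Macaulay duration:
  t   CF        PV=CF/(1+0.011)^t    t·PV
  1       562.50       556.3798       556.3798
  2       562.50       550.3262     1,100.6525
  3       562.50       544.3385     1,633.0155
  4       562.50       538.4159     2,153.6637
  5       562.50       532.5578     2,662.7890
  6       562.50       526.7634     3,160.5804
  7       562.50       521.0320     3,647.2243
  8       562.50       515.3631     4,122.9044
  9    25,562.50    23,165.5665   208,490.0985
  Σ                 27,450.7433   227,527.3082
P = 27,450.7433; Macaulay duration = 227,527.3082 / 27,450.7433 = 8.28857 years.
Modified duration = D_Mac / (1 + y) = 8.28857 / 1.011 = 8.19838 years.

8.198 years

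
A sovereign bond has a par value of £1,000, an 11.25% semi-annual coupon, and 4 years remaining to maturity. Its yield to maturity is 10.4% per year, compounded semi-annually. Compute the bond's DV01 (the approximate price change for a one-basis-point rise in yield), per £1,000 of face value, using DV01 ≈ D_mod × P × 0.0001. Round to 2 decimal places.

Periodic yield y = 0.052.
  t   CF        PV=CF/(1+0.052)^t    t·PV
  1        56.25        53.4696        53.4696
  2        56.25        50.8266       101.6532
  3        56.25        48.3143       144.9428
  4        56.25        45.9261       183.7044
  5        56.25        43.6560       218.2799
  6        56.25        41.4981       248.9885
  7        56.25        39.4469       276.1280
  8     1,056.25       704.1105     5,632.8838
  Σ                  1,027.2479     6,860.0502
P = 1,027.2479; D_Mac = 6.67809 half-year periods = 3.33904 yrs; D_mod = 3.17400 yrs.
DV01 ≈ 3.17400 × 1,027.2479 × 0.0001 = 0.326048.

£0.33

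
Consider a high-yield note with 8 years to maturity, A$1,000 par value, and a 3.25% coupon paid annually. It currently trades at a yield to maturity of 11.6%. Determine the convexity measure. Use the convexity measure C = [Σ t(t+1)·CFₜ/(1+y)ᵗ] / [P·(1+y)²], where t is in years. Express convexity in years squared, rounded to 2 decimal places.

47.02

With y = 0.116:
  t   CF        PV=CF/(1+0.116)^t    t·PV        t(t+1)·PV
  1        32.50        29.1219        29.1219          58.2437
  2        32.50        26.0949        52.1897         156.5692
  3        32.50        23.3825        70.1475         280.5899
  4        32.50        20.9521        83.8082         419.0411
  5        32.50        18.7742        93.8712         563.2272
  6        32.50        16.8228       100.9368         706.5575
  7        32.50        15.0742       105.5193         844.1547
  8     1,032.50       429.1178     3,432.9422      30,896.4797
  Σ                    579.3403     3,968.5368      33,924.8629
P = 579.3403.
Convexity = Σ t(t+1)·PV / [P·(1+y)²] = 33,924.8629 / (579.3403 × 1.245456) = 47.01712.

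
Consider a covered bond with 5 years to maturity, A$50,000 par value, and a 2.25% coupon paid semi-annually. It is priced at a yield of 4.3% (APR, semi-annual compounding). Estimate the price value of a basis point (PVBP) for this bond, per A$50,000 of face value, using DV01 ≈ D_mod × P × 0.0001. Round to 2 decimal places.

Periodic yield y = 0.0215.
  t   CF        PV=CF/(1+0.0215)^t    t·PV
  1       562.50       550.6608       550.6608
  2       562.50       539.0708     1,078.1415
  3       562.50       527.7247     1,583.1741
  4       562.50       516.6174     2,066.4697
  5       562.50       505.7439     2,528.7196
  6       562.50       495.0993     2,970.5957
  7       562.50       484.6787     3,392.7509
  8       562.50       474.4774     3,795.8194
  9       562.50       464.4909     4,180.4179
  10   50,562.50    40,873.7825   408,737.8247
  Σ                 45,432.3464   430,884.5743
P = 45,432.3464; D_Mac = 9.48409 half-year periods = 4.74205 yrs; D_mod = 4.64224 yrs.
DV01 ≈ 4.64224 × 45,432.3464 × 0.0001 = 21.090777.

A$21.09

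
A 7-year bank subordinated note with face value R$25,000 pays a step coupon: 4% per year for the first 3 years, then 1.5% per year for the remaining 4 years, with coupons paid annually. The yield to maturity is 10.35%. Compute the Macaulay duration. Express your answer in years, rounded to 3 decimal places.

Periodic yield y = 0.1035. Discount each cash flow and weight by its year:
  t   CF        PV=CF/(1+0.1035)^t    t·PV
  1     1,000.00       906.2075       906.2075
  2     1,000.00       821.2121     1,642.4241
  3     1,000.00       744.1886     2,232.5657
  4       375.00       252.8960     1,011.5839
  5       375.00       229.1762     1,145.8812
  6       375.00       207.6812     1,246.0874
  7    25,375.00    12,735.0217    89,145.1517
  Σ                 15,896.3833    97,329.9015
Price P = Σ PV = 15,896.3833.
Macaulay duration = Σ(t·PV) / P = 97,329.9015 / 15,896.3833 = 6.12277 years.

6.123 years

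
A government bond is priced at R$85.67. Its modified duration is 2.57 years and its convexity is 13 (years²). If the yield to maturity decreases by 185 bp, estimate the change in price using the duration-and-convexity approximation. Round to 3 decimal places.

+R$4.264

Duration effect: -D_mod·Δy = -2.57 × (-0.0185) = +0.047545
Convexity effect: ½·C·(Δy)² = 0.5 × 13 × (-0.0185)² = +0.002224625
ΔP/P ≈ +0.047545 + 0.002224625 = +0.049769625
ΔP ≈ 85.67 × (+0.049769625) = +4.26376377375.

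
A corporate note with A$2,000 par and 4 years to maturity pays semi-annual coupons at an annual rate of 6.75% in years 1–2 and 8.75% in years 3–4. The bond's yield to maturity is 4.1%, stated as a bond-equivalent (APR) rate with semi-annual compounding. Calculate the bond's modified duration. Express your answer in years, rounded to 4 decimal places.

3.5114 years

Periodic yield y = 0.0205. First find Macaulay duration:
  t   CF        PV=CF/(1+0.0205)^t    t·PV
  1        67.50        66.1440        66.1440
  2        67.50        64.8153       129.6307
  3        67.50        63.5133       190.5399
  4        67.50        62.2374       248.9498
  5        87.50        79.0575       395.2874
  6        87.50        77.4694       464.8162
  7        87.50        75.9131       531.3920
  8     2,087.50     1,774.6896    14,197.5170
  Σ                  2,263.8398    16,224.2771
P = 2,263.8398; Macaulay duration = 16,224.2771 / 2,263.8398 = 7.16671 half-year periods = 3.58335 years.
Modified duration = D_Mac / (1 + y) = 3.58335 / 1.0205 = 3.51137 years.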